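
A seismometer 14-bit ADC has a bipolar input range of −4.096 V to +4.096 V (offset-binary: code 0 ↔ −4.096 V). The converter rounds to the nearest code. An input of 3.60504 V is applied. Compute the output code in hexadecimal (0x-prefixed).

Full-scale span = 8.192 V; LSB = 8.192/2^14 = 0.500 mV.
Input sits at 15402.080 steps above V_low.
Round → code 15402.
In hexadecimal (0x-prefixed): 0x3C2A.

code 0x3C2A (decimal 15402)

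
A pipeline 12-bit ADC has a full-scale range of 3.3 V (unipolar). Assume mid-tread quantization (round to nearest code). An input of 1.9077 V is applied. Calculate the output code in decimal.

code 2368

LSB = 3.3 V / 4096 = 0.806 mV.
(1.9077 − 0) / 0.000805664 = 2367.860 LSBs.
So the output code is 2368.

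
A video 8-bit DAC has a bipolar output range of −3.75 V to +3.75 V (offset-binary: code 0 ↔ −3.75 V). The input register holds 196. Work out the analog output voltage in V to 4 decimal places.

LSB = 7.5 V / 2^8 = 29.297 mV.
V_out = (−3.75) + 196 × 0.0292969 V = 1.99219 V.

1.9922 V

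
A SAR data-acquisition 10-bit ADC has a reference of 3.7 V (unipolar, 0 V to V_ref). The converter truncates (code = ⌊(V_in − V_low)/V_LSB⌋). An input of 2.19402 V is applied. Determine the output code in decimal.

LSB = 3.7 V / 1024 = 3.613 mV.
Input sits at 607.210 steps above V_low.
⌊·⌋(607.210) = 607.

code 607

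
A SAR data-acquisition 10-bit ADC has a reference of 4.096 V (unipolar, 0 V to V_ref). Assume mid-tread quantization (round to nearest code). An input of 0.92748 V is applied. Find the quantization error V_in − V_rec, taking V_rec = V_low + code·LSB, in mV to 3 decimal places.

-0.520 mV

One LSB is 4.096 V / 1024 = 4.000 mV.
(V_in − V_low)/LSB = (0.92748 − 0)/0.004 = 231.8700 → code 232 (round).
Code 232 maps back to 0 + 232×0.004 V = 0.928 V.
V_in − V_rec = -0.00052 V = -0.520 mV.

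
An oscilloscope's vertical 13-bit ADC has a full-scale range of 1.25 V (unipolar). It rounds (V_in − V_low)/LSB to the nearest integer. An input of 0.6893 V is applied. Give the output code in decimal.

LSB = 1.25 V / 8192 = 152.59 µV.
(0.6893 − 0) / 0.000152588 = 4517.396 LSBs.
Round → code 4517.

code 4517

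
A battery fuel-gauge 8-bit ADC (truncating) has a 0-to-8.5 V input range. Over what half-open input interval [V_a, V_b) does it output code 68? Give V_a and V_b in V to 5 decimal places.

[2.25781 V, 2.29102 V)

LSB = 8.5/2^8 = 33.203 mV.
V_a = V_low + 68·LSB = 2.25781 V; V_b = V_low + 69·LSB = 2.29102 V.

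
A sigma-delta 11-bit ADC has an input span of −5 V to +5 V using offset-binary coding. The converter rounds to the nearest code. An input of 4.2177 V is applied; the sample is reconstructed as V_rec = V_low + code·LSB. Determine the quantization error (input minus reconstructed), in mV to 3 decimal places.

-1.050 mV

Step size: 10 V ÷ 2^11 = 4.883 mV.
(V_in − V_low)/LSB = (4.2177 − (−5))/0.00488281 = 1887.7850 → code 1888 (round).
Reconstructed: 4.21875 V.
Difference: -0.00105 V → -1.050 mV.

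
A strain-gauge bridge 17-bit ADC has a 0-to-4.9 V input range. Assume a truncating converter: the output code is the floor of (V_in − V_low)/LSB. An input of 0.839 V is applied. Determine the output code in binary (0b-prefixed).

With 131072 levels over 4.9 V, one step is 37.38 µV.
(V_in − V_low)/LSB = (0.839 − 0) / 3.7384e-05 = 22442.736.
Floor → code 22442.
In binary (0b-prefixed): 0b101011110101010.

code 0b101011110101010 (decimal 22442)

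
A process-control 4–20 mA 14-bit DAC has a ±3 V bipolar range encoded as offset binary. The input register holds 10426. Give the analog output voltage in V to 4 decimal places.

0.8181 V

LSB = 6 V / 2^14 = 366.21 µV.
V_out = (−3) + 10426 × 0.000366211 V = 0.818115 V.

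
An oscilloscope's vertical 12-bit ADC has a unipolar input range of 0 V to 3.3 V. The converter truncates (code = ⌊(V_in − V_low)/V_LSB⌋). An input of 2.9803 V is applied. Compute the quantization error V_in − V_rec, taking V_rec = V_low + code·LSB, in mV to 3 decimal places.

One LSB is 3.3 V / 4096 = 0.806 mV.
Scaled input = 3699.1845 LSBs, so code = 3699.
V_rec = 0 + 3699·0.000805664 = 2.9801514 V.
Error = 2.9803 − 2.9801514 = 0.000148633 V = 0.149 mV.

0.149 mV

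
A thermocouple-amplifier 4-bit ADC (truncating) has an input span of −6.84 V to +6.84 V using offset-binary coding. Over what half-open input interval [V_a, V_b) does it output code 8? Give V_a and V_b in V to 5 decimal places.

[0.00000 V, 0.85500 V)

LSB = 13.68/2^4 = 0.8550 V.
V_a = V_low + 8·LSB = 0 V; V_b = V_low + 9·LSB = 0.855 V.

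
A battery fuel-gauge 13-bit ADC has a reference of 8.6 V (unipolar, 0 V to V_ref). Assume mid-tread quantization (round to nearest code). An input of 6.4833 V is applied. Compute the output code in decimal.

code 6176

Full-scale span = 8.6 V; LSB = 8.6/2^13 = 1.050 mV.
(6.4833 − 0) / 0.0010498 = 6175.720 LSBs.
So the output code is 6176.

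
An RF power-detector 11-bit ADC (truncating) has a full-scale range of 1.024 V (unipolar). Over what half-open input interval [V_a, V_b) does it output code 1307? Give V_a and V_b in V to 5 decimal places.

[0.65350 V, 0.65400 V)

LSB = 1.024/2^11 = 0.500 mV.
V_a = V_low + 1307·LSB = 0.6535 V; V_b = V_low + 1308·LSB = 0.654 V.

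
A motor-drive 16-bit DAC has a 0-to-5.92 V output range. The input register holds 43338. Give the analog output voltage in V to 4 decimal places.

3.9148 V

LSB = 5.92 V / 2^16 = 90.33 µV.
V_out = 0 + 43338 × 9.0332e-05 V = 3.91481 V.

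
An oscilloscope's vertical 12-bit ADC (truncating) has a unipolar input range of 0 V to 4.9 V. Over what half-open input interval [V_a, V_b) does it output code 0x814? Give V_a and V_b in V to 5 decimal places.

LSB = 4.9/2^12 = 1.196 mV.
Code 0x814 = 2068 decimal.
V_a = V_low + 2068·LSB = 2.47393 V; V_b = V_low + 2069·LSB = 2.47512 V.

[2.47393 V, 2.47512 V)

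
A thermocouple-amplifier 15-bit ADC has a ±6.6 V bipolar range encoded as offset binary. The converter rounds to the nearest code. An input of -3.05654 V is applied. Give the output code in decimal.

Full-scale span = 13.2 V; LSB = 13.2/2^15 = 402.83 µV.
(-3.05654 − (−6.6)) / 0.000402832 = 8796.371 LSBs.
round(8796.371) = 8796.

code 8796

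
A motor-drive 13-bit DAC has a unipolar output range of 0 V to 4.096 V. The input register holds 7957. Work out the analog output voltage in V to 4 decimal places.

3.9785 V

LSB = 4.096 V / 2^13 = 0.500 mV.
V_out = 0 + 7957 × 0.0005 V = 3.9785 V.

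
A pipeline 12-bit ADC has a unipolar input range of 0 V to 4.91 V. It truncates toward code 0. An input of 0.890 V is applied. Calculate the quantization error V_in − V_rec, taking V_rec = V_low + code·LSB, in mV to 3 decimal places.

One LSB is 4.91 V / 4096 = 1.199 mV.
(V_in − V_low)/LSB = (0.890 − 0)/0.00119873 = 742.4521 → code 742 (floor).
Reconstructed: 0.88945801 V.
V_in − V_rec = 0.000541992 V = 0.542 mV.

0.542 mV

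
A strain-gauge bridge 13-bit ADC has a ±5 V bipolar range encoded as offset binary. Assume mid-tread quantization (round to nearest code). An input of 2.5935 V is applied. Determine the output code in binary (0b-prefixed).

code 0b1100001001101 (decimal 6221)

LSB = 10 V / 8192 = 1.221 mV.
Input sits at 6220.595 steps above V_low.
round(6220.595) = 6221.
In binary (0b-prefixed): 0b1100001001101.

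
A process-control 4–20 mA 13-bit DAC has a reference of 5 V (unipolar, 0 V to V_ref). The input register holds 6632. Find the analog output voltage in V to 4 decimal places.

4.0479 V

LSB = 5 V / 2^13 = 0.610 mV.
V_out = 0 + 6632 × 0.000610352 V = 4.04785 V.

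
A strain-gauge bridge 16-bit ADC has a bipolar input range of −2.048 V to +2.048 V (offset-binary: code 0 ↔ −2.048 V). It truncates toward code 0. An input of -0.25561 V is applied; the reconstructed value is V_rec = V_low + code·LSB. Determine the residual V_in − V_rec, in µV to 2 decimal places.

15.00 µV

LSB = 4.096/2^16 = 62.50 µV.
(-0.25561 − (−2.048))/6.25e-05 = 28678.2400; ⌊·⌋ gives code 28678.
Reconstructed: -0.255625 V.
Difference: 1.5e-05 V → 15.00 µV.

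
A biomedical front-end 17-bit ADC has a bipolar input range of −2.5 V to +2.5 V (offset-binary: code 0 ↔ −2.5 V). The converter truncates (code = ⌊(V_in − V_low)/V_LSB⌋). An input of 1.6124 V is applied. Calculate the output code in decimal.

code 107804

LSB = 5 V / 131072 = 38.15 µV.
(1.6124 − (−2.5)) / 3.8147e-05 = 107804.099 LSBs.
So the output code is 107804.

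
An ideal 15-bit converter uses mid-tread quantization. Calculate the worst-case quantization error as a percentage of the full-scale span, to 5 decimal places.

Rounding → worst-case error = ½ LSB = V_FS/2^16, so 100/65536 = 0.00152588 % of full scale.

0.00153 %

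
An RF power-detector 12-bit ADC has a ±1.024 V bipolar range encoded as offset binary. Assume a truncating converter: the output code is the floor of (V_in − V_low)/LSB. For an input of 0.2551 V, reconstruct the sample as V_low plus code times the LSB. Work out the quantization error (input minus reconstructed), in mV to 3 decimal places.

0.100 mV

Step size: 2.048 V ÷ 2^12 = 0.500 mV.
(0.2551 − (−1.024))/0.0005 = 2558.2000; ⌊·⌋ gives code 2558.
V_rec = (−1.024) + 2558·0.0005 = 0.255 V.
Error = 0.2551 − 0.255 = 0.0001 V = 0.100 mV.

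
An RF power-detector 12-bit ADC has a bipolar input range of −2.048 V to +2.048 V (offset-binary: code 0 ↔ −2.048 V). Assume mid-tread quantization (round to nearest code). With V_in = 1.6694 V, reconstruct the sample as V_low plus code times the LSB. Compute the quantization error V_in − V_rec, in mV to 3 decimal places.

LSB = 4.096/2^12 = 1.000 mV.
(1.6694 − (−2.048))/0.001 = 3717.4000; round gives code 3717.
Reconstructed: 1.669 V.
Difference: 0.0004 V → 0.400 mV.

0.400 mV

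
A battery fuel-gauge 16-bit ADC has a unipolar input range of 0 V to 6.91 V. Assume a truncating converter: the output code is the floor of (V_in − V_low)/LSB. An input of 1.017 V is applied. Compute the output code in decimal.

code 9645

With 65536 levels over 6.91 V, one step is 105.44 µV.
(1.017 − 0) / 0.000105438 = 9645.458 LSBs.
Floor → code 9645.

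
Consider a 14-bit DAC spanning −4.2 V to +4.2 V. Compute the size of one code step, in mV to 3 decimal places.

0.513 mV

Full-scale span = 8.4 V.
LSB = 8.4 / 2^14 = 8.4 / 16384 = 0.000512695 V = 0.513 mV.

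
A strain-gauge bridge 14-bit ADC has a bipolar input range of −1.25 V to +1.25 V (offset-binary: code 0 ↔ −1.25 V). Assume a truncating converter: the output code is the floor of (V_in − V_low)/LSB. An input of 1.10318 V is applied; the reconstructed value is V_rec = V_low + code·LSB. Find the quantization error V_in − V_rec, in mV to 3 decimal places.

0.122 mV

LSB = 2.5/2^14 = 152.59 µV.
(1.10318 − (−1.25))/0.000152588 = 15421.8004; ⌊·⌋ gives code 15421.
V_rec = (−1.25) + 15421·0.000152588 = 1.1030579 V.
V_in − V_rec = 0.000122139 V = 0.122 mV.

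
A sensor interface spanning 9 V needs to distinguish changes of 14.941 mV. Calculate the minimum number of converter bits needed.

10 bits

Number of steps required ≥ 9 V / 14.941 mV = 602.37.
Need 2^N ≥ 602.37; 2^9 = 512, 2^10 = 1024.
Minimum N = 10.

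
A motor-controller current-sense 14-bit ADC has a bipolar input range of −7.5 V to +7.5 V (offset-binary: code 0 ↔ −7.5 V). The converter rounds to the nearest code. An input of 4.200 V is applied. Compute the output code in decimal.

LSB = 15 V / 16384 = 0.916 mV.
(4.200 − (−7.5)) / 0.000915527 = 12779.520 LSBs.
round(12779.520) = 12780.

code 12780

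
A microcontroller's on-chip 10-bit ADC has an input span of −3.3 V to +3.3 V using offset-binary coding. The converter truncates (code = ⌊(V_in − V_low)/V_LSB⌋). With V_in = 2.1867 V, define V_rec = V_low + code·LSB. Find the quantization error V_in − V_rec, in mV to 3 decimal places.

Step size: 6.6 V ÷ 2^10 = 6.445 mV.
Scaled input = 851.2698 LSBs, so code = 851.
V_rec = (−3.3) + 851·0.00644531 = 2.1849609 V.
Error = 2.1867 − 2.1849609 = 0.00173906 V = 1.739 mV.

1.739 mV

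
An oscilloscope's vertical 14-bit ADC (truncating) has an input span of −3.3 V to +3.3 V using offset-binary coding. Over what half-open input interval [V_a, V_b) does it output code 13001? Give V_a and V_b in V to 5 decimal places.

LSB = 6.6/2^14 = 402.83 µV.
V_a = V_low + 13001·LSB = 1.93722 V; V_b = V_low + 13002·LSB = 1.93762 V.

[1.93722 V, 1.93762 V)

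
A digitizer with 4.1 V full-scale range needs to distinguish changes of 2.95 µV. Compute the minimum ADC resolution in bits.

Number of steps required ≥ 4.1 V / 2.95 µV = 1389830.51.
Need 2^N ≥ 1389830.51; 2^20 = 1048576, 2^21 = 2097152.
Minimum N = 21.

21 bits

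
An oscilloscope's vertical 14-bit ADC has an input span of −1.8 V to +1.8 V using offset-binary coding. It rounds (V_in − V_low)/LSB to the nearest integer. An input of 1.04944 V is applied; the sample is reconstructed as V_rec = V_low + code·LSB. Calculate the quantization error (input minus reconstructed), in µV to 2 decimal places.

25.94 µV

One LSB is 3.6 V / 16384 = 219.73 µV.
Scaled input = 12968.1180 LSBs, so code = 12968.
Reconstructed: 1.0494141 V.
Difference: 2.59375e-05 V → 25.94 µV.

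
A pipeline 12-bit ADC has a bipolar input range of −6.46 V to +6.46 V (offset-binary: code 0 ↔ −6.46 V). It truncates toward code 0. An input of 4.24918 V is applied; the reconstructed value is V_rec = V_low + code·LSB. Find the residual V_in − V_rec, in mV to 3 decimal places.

One LSB is 12.92 V / 4096 = 3.154 mV.
(4.24918 − (−6.46))/0.0031543 = 3395.1085; ⌊·⌋ gives code 3395.
Code 3395 maps back to (−6.46) + 3395×0.0031543 V = 4.2488379 V.
V_in − V_rec = 0.000342109 V = 0.342 mV.

0.342 mV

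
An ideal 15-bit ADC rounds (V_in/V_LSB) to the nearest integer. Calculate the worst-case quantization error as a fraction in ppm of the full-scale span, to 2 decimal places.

15.26 ppm

Rounding → worst-case error = ½ LSB = V_FS/2^16, so 1e+06/65536 = 15.2588 ppm of full scale.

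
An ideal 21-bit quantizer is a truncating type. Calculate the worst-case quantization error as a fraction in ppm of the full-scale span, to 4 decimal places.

0.4768 ppm

Truncating → worst-case error = 1 LSB = V_FS/2^21, so 1e+06/2097152 = 0.476837 ppm of full scale.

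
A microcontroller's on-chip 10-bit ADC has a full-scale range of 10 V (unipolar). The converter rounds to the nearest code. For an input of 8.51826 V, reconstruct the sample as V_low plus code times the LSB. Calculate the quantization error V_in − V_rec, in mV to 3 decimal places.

LSB = 10/2^10 = 9.766 mV.
Scaled input = 872.2698 LSBs, so code = 872.
V_rec = 0 + 872·0.00976562 = 8.515625 V.
Difference: 0.002635 V → 2.635 mV.

2.635 mV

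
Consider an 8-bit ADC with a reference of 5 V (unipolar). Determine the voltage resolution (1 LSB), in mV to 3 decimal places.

19.531 mV

Full-scale span = 5 V.
LSB = 5 / 2^8 = 5 / 256 = 0.0195312 V = 19.531 mV.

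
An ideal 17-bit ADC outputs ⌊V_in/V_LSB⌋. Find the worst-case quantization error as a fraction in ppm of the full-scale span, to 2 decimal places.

Truncating → worst-case error = 1 LSB = V_FS/2^17, so 1e+06/131072 = 7.62939 ppm of full scale.

7.63 ppm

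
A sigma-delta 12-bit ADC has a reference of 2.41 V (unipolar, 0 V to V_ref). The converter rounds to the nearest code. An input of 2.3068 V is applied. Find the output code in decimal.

With 4096 levels over 2.41 V, one step is 0.588 mV.
Input sits at 3920.603 steps above V_low.
Round → code 3921.

code 3921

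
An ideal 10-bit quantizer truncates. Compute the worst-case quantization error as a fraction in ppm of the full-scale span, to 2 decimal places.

Truncating → worst-case error = 1 LSB = V_FS/2^10, so 1e+06/1024 = 976.562 ppm of full scale.

976.56 ppm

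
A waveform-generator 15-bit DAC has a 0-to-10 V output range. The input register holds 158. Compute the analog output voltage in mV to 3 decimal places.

48.218 mV

LSB = 10 V / 2^15 = 305.18 µV.
V_out = 0 + 158 × 0.000305176 V = 0.0482178 V.
= 48.218 mV.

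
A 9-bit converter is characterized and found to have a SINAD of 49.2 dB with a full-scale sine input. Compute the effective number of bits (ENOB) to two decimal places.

7.88 bits

ENOB = (SINAD − 1.76) / 6.02 = (49.2 − 1.76)/6.02 = 7.880.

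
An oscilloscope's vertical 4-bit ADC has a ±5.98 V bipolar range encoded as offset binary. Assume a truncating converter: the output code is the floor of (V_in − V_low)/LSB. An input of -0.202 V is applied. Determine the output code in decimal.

LSB = 11.96 V / 16 = 0.7475 V.
Input sits at 7.730 steps above V_low.
⌊·⌋(7.730) = 7.

code 7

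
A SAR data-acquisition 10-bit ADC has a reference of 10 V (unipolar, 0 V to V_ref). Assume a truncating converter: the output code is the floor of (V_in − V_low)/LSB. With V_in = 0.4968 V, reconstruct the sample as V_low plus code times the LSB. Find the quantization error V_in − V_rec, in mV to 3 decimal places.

8.519 mV

Step size: 10 V ÷ 2^10 = 9.766 mV.
(0.4968 − 0)/0.00976562 = 50.8723; ⌊·⌋ gives code 50.
V_rec = 0 + 50·0.00976562 = 0.48828125 V.
Difference: 0.00851875 V → 8.519 mV.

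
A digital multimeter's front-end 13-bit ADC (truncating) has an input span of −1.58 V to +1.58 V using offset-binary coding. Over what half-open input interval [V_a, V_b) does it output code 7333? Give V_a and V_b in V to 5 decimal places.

[1.24865 V, 1.24903 V)

LSB = 3.16/2^13 = 385.74 µV.
V_a = V_low + 7333·LSB = 1.24865 V; V_b = V_low + 7334·LSB = 1.24903 V.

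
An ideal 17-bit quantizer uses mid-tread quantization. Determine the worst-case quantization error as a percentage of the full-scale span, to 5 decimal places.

0.00038 %

Rounding → worst-case error = ½ LSB = V_FS/2^18, so 100/262144 = 0.00038147 % of full scale.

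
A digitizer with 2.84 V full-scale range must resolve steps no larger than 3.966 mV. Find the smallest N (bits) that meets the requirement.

10 bits

Number of steps required ≥ 2.84 V / 3.966 mV = 716.09.
Need 2^N ≥ 716.09; 2^9 = 512, 2^10 = 1024.
Minimum N = 10.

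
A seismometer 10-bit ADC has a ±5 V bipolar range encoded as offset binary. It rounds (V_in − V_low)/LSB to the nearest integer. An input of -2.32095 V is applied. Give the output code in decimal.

code 274

With 1024 levels over 10 V, one step is 9.766 mV.
Input sits at 274.335 steps above V_low.
round(274.335) = 274.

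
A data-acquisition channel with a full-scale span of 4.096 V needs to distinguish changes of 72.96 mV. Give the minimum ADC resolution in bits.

6 bits

Number of steps required ≥ 4.096 V / 72.96 mV = 56.14.
Need 2^N ≥ 56.14; 2^5 = 32, 2^6 = 64.
Minimum N = 6.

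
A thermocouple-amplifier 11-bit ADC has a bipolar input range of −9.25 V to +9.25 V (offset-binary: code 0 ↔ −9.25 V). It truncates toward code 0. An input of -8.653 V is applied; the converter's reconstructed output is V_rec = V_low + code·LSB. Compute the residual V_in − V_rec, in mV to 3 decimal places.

0.809 mV

Step size: 18.5 V ÷ 2^11 = 9.033 mV.
(V_in − V_low)/LSB = (-8.653 − (−9.25))/0.0090332 = 66.0895 → code 66 (floor).
Code 66 maps back to (−9.25) + 66×0.0090332 V = -8.6538086 V.
Error = -8.653 − (−8.6538086) = 0.000808594 V = 0.809 mV.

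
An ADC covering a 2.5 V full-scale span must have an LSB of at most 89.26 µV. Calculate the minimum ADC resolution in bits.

15 bits

Number of steps required ≥ 2.5 V / 89.26 µV = 28008.07.
Need 2^N ≥ 28008.07; 2^14 = 16384, 2^15 = 32768.
Minimum N = 15.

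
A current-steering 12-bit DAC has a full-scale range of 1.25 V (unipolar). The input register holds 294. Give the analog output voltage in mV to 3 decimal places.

89.722 mV

LSB = 1.25 V / 2^12 = 305.18 µV.
V_out = 0 + 294 × 0.000305176 V = 0.0897217 V.
= 89.722 mV.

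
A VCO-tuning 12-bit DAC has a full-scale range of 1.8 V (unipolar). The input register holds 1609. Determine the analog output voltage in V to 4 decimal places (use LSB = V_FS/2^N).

LSB = 1.8 V / 2^12 = 439.45 µV.
V_out = 0 + 1609 × 0.000439453 V = 0.70708 V.

0.7071 V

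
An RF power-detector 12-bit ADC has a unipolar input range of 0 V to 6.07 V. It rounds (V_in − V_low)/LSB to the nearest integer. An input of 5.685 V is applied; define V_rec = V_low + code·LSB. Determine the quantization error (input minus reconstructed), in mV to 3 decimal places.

Step size: 6.07 V ÷ 2^12 = 1.482 mV.
Scaled input = 3836.2043 LSBs, so code = 3836.
Reconstructed: 5.6846973 V.
Difference: 0.000302734 V → 0.303 mV.

0.303 mV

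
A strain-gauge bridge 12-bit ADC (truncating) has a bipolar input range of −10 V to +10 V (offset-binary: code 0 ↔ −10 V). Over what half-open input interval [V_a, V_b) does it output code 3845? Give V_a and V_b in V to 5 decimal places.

[8.77441 V, 8.77930 V)

LSB = 20/2^12 = 4.883 mV.
V_a = V_low + 3845·LSB = 8.77441 V; V_b = V_low + 3846·LSB = 8.7793 V.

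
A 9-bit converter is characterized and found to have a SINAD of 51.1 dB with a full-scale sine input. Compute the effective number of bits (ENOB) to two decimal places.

ENOB = (SINAD − 1.76) / 6.02 = (51.1 − 1.76)/6.02 = 8.196.

8.20 bits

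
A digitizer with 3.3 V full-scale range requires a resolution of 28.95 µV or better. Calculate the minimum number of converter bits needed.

Number of steps required ≥ 3.3 V / 28.95 µV = 113989.64.
Need 2^N ≥ 113989.64; 2^16 = 65536, 2^17 = 131072.
Minimum N = 17.

17 bits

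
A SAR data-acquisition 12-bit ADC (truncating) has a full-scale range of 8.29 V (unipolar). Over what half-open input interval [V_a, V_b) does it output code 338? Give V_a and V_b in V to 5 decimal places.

[0.68409 V, 0.68611 V)

LSB = 8.29/2^12 = 2.024 mV.
V_a = V_low + 338·LSB = 0.684087 V; V_b = V_low + 339·LSB = 0.686111 V.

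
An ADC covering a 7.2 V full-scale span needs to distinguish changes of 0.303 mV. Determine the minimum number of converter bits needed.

15 bits

Number of steps required ≥ 7.2 V / 0.303 mV = 23762.38.
Need 2^N ≥ 23762.38; 2^14 = 16384, 2^15 = 32768.
Minimum N = 15.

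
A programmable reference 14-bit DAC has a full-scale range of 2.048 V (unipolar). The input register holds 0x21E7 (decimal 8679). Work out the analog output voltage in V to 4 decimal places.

1.0849 V

LSB = 2.048 V / 2^14 = 125.00 µV.
Code 0x21E7 = 8679 decimal.
V_out = 0 + 8679 × 0.000125 V = 1.08488 V.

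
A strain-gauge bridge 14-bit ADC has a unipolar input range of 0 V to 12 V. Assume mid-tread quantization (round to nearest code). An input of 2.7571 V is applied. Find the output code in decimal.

code 3764

LSB = 12 V / 16384 = 0.732 mV.
(V_in − V_low)/LSB = (2.7571 − 0) / 0.000732422 = 3764.361.
So the output code is 3764.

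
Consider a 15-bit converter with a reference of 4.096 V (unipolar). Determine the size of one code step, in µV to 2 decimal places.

Full-scale span = 4.096 V.
LSB = 4.096 / 2^15 = 4.096 / 32768 = 0.000125 V = 125.00 µV.

125.00 µV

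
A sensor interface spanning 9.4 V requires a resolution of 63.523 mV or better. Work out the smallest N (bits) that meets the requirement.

8 bits

Number of steps required ≥ 9.4 V / 63.523 mV = 147.98.
Need 2^N ≥ 147.98; 2^7 = 128, 2^8 = 256.
Minimum N = 8.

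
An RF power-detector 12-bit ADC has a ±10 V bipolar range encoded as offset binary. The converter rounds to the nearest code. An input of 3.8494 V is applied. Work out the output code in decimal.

LSB = 20 V / 4096 = 4.883 mV.
Input sits at 2836.357 steps above V_low.
So the output code is 2836.

code 2836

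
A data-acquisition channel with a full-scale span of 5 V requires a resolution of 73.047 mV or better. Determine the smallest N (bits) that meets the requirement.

7 bits

Number of steps required ≥ 5 V / 73.047 mV = 68.45.
Need 2^N ≥ 68.45; 2^6 = 64, 2^7 = 128.
Minimum N = 7.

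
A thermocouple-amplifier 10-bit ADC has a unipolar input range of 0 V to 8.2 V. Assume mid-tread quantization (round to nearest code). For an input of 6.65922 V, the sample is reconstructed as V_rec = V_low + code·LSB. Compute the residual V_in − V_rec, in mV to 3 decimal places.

-3.280 mV

One LSB is 8.2 V / 1024 = 8.008 mV.
Scaled input = 831.5904 LSBs, so code = 832.
Reconstructed: 6.6625 V.
V_in − V_rec = -0.00328 V = -3.280 mV.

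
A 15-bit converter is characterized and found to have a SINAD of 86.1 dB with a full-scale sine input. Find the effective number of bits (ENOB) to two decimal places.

14.01 bits

ENOB = (SINAD − 1.76) / 6.02 = (86.1 − 1.76)/6.02 = 14.010.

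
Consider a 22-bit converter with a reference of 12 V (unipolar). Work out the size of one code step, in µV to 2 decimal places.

2.86 µV

Full-scale span = 12 V.
LSB = 12 / 2^22 = 12 / 4194304 = 2.86102e-06 V = 2.86 µV.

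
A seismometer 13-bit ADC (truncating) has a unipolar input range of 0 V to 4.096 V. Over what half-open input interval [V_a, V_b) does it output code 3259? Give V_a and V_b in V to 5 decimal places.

[1.62950 V, 1.63000 V)

LSB = 4.096/2^13 = 0.500 mV.
V_a = V_low + 3259·LSB = 1.6295 V; V_b = V_low + 3260·LSB = 1.63 V.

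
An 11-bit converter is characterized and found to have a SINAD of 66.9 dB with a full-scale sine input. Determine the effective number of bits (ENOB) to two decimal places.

10.82 bits

ENOB = (SINAD − 1.76) / 6.02 = (66.9 − 1.76)/6.02 = 10.821.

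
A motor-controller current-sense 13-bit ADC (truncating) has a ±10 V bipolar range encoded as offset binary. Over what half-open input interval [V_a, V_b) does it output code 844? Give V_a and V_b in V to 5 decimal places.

[-7.93945 V, -7.93701 V)

LSB = 20/2^13 = 2.441 mV.
V_a = V_low + 844·LSB = -7.93945 V; V_b = V_low + 845·LSB = -7.93701 V.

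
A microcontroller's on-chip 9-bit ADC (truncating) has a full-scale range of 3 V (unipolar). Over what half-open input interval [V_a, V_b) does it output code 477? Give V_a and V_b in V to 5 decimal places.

[2.79492 V, 2.80078 V)

LSB = 3/2^9 = 5.859 mV.
V_a = V_low + 477·LSB = 2.79492 V; V_b = V_low + 478·LSB = 2.80078 V.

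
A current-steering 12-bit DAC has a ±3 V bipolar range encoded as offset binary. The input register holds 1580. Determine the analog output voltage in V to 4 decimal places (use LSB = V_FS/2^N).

LSB = 6 V / 2^12 = 1.465 mV.
V_out = (−3) + 1580 × 0.00146484 V = -0.685547 V.

-0.6855 V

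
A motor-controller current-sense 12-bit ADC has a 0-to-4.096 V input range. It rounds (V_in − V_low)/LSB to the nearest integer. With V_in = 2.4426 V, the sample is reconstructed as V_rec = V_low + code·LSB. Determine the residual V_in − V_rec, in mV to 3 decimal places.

-0.400 mV

One LSB is 4.096 V / 4096 = 1.000 mV.
(V_in − V_low)/LSB = (2.4426 − 0)/0.001 = 2442.6000 → code 2443 (round).
Code 2443 maps back to 0 + 2443×0.001 V = 2.443 V.
V_in − V_rec = -0.0004 V = -0.400 mV.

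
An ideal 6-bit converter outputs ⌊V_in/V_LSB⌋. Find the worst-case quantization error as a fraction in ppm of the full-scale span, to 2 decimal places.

15625.00 ppm

Truncating → worst-case error = 1 LSB = V_FS/2^6, so 1e+06/64 = 15625 ppm of full scale.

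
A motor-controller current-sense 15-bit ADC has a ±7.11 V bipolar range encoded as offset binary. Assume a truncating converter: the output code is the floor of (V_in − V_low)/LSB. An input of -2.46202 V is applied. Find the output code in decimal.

code 10710

With 32768 levels over 14.22 V, one step is 433.96 µV.
Input sits at 10710.619 steps above V_low.
⌊·⌋(10710.619) = 10710.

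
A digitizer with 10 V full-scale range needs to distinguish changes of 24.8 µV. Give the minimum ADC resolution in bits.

Number of steps required ≥ 10 V / 24.8 µV = 403225.81.
Need 2^N ≥ 403225.81; 2^18 = 262144, 2^19 = 524288.
Minimum N = 19.

19 bits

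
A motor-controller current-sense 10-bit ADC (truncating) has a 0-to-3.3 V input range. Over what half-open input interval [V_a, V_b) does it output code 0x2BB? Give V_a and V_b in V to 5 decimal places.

[2.25264 V, 2.25586 V)

LSB = 3.3/2^10 = 3.223 mV.
Code 0x2BB = 699 decimal.
V_a = V_low + 699·LSB = 2.25264 V; V_b = V_low + 700·LSB = 2.25586 V.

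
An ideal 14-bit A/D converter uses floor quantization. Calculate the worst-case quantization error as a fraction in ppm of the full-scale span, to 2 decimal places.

61.04 ppm

Truncating → worst-case error = 1 LSB = V_FS/2^14, so 1e+06/16384 = 61.0352 ppm of full scale.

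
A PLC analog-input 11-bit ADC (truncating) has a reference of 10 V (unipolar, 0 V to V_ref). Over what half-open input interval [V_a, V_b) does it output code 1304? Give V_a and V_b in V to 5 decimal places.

LSB = 10/2^11 = 4.883 mV.
V_a = V_low + 1304·LSB = 6.36719 V; V_b = V_low + 1305·LSB = 6.37207 V.

[6.36719 V, 6.37207 V)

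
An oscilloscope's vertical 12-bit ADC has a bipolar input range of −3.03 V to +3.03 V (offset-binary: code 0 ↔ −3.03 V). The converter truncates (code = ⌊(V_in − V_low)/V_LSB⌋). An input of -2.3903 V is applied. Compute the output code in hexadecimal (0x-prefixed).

code 0x1B0 (decimal 432)

With 4096 levels over 6.06 V, one step is 1.479 mV.
(V_in − V_low)/LSB = (-2.3903 − (−3.03)) / 0.00147949 = 432.378.
Floor → code 432.
In hexadecimal (0x-prefixed): 0x1B0.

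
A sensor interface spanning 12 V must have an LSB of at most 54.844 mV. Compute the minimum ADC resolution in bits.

8 bits

Number of steps required ≥ 12 V / 54.844 mV = 218.80.
Need 2^N ≥ 218.80; 2^7 = 128, 2^8 = 256.
Minimum N = 8.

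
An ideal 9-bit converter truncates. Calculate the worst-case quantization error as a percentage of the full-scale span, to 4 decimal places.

0.1953 %

Truncating → worst-case error = 1 LSB = V_FS/2^9, so 100/512 = 0.195312 % of full scale.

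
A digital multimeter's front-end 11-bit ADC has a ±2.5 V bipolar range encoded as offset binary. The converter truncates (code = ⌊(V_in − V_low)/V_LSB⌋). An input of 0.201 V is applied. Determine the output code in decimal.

With 2048 levels over 5 V, one step is 2.441 mV.
Input sits at 1106.330 steps above V_low.
Floor → code 1106.

code 1106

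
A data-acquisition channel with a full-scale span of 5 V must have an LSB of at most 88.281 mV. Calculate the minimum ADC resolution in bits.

6 bits

Number of steps required ≥ 5 V / 88.281 mV = 56.64.
Need 2^N ≥ 56.64; 2^5 = 32, 2^6 = 64.
Minimum N = 6.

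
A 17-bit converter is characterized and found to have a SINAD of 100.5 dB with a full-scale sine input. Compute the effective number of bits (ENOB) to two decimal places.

ENOB = (SINAD − 1.76) / 6.02 = (100.5 − 1.76)/6.02 = 16.402.

16.40 bits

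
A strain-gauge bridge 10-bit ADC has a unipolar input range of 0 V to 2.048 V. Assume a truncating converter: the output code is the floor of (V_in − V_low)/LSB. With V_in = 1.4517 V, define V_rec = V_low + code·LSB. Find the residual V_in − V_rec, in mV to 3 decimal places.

1.700 mV

One LSB is 2.048 V / 1024 = 2.000 mV.
(1.4517 − 0)/0.002 = 725.8500; ⌊·⌋ gives code 725.
V_rec = 0 + 725·0.002 = 1.45 V.
Difference: 0.0017 V → 1.700 mV.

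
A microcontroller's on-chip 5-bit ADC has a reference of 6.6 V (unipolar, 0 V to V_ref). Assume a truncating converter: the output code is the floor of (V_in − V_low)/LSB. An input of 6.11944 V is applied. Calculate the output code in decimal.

LSB = 6.6 V / 32 = 206.250 mV.
Input sits at 29.670 steps above V_low.
Floor → code 29.

code 29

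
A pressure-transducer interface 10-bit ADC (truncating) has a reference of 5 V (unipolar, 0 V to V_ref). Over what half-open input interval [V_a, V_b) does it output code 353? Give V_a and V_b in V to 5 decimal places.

[1.72363 V, 1.72852 V)

LSB = 5/2^10 = 4.883 mV.
V_a = V_low + 353·LSB = 1.72363 V; V_b = V_low + 354·LSB = 1.72852 V.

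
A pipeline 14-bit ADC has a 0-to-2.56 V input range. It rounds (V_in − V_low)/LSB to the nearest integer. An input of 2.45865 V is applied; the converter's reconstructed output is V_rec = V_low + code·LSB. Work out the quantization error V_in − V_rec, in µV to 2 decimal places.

Step size: 2.56 V ÷ 2^14 = 156.25 µV.
(V_in − V_low)/LSB = (2.45865 − 0)/0.00015625 = 15735.3600 → code 15735 (round).
Code 15735 maps back to 0 + 15735×0.00015625 V = 2.4585937 V.
Error = 2.45865 − 2.4585937 = 5.625e-05 V = 56.25 µV.

56.25 µV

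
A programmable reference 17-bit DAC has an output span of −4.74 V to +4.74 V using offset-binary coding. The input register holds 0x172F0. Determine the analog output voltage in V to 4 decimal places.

LSB = 9.48 V / 2^17 = 72.33 µV.
Code 0x172F0 = 94960 decimal.
V_out = (−4.74) + 94960 × 7.23267e-05 V = 2.12814 V.

2.1281 V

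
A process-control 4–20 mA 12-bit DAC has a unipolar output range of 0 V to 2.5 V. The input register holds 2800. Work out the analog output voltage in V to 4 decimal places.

1.7090 V

LSB = 2.5 V / 2^12 = 0.610 mV.
V_out = 0 + 2800 × 0.000610352 V = 1.70898 V.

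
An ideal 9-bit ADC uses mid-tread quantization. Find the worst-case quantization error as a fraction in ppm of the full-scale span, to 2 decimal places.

976.56 ppm

Rounding → worst-case error = ½ LSB = V_FS/2^10, so 1e+06/1024 = 976.562 ppm of full scale.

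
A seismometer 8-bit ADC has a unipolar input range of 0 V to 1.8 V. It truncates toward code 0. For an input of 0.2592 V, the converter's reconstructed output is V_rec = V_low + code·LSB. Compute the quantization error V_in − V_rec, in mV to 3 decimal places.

One LSB is 1.8 V / 256 = 7.031 mV.
Scaled input = 36.8640 LSBs, so code = 36.
V_rec = 0 + 36·0.00703125 = 0.253125 V.
Error = 0.2592 − 0.253125 = 0.006075 V = 6.075 mV.

6.075 mV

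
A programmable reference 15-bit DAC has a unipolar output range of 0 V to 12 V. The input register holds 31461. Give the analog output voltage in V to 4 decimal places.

11.5214 V

LSB = 12 V / 2^15 = 366.21 µV.
V_out = 0 + 31461 × 0.000366211 V = 11.5214 V.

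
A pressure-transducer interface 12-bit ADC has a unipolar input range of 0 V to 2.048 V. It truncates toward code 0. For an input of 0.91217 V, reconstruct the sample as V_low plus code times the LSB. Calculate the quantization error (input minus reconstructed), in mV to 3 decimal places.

0.170 mV

One LSB is 2.048 V / 4096 = 0.500 mV.
(V_in − V_low)/LSB = (0.91217 − 0)/0.0005 = 1824.3400 → code 1824 (floor).
Code 1824 maps back to 0 + 1824×0.0005 V = 0.912 V.
Error = 0.91217 − 0.912 = 0.00017 V = 0.170 mV.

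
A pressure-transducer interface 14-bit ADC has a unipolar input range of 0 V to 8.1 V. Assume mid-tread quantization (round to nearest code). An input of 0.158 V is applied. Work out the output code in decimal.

With 16384 levels over 8.1 V, one step is 494.38 µV.
(0.158 − 0) / 0.000494385 = 319.589 LSBs.
round(319.589) = 320.

code 320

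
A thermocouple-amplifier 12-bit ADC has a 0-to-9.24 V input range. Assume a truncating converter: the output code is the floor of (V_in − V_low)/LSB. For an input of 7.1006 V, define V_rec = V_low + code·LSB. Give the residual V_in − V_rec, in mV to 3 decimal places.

One LSB is 9.24 V / 4096 = 2.256 mV.
Scaled input = 3147.6253 LSBs, so code = 3147.
Code 3147 maps back to 0 + 3147×0.00225586 V = 7.0991895 V.
V_in − V_rec = 0.00141055 V = 1.411 mV.

1.411 mV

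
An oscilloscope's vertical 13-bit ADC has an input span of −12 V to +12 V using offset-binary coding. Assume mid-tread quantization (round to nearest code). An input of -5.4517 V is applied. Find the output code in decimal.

code 2235

Full-scale span = 24 V; LSB = 24/2^13 = 2.930 mV.
(-5.4517 − (−12)) / 0.00292969 = 2235.153 LSBs.
So the output code is 2235.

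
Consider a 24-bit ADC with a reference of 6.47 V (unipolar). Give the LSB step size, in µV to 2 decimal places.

0.39 µV

Full-scale span = 6.47 V.
LSB = 6.47 / 2^24 = 6.47 / 16777216 = 3.85642e-07 V = 0.39 µV.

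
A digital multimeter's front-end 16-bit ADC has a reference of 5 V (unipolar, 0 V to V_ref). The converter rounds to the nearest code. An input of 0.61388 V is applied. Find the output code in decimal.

code 8046

With 65536 levels over 5 V, one step is 76.29 µV.
Input sits at 8046.248 steps above V_low.
So the output code is 8046.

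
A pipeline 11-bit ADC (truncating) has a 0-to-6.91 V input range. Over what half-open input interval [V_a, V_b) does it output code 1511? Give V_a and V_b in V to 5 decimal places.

LSB = 6.91/2^11 = 3.374 mV.
V_a = V_low + 1511·LSB = 5.09815 V; V_b = V_low + 1512·LSB = 5.10152 V.

[5.09815 V, 5.10152 V)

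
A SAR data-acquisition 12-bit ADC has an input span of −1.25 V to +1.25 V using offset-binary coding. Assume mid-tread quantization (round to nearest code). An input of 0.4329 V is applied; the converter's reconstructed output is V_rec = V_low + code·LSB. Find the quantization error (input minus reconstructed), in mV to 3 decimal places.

Step size: 2.5 V ÷ 2^12 = 0.610 mV.
Scaled input = 2757.2634 LSBs, so code = 2757.
Code 2757 maps back to (−1.25) + 2757×0.000610352 V = 0.43273926 V.
Difference: 0.000160742 V → 0.161 mV.

0.161 mV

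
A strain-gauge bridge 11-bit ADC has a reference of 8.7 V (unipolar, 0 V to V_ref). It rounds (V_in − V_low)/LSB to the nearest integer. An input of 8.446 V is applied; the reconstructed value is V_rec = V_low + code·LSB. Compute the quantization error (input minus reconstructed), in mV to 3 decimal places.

0.883 mV

One LSB is 8.7 V / 2048 = 4.248 mV.
Scaled input = 1988.2078 LSBs, so code = 1988.
Reconstructed: 8.4451172 V.
Difference: 0.000882813 V → 0.883 mV.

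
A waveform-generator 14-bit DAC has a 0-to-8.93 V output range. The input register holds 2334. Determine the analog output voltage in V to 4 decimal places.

1.2721 V

LSB = 8.93 V / 2^14 = 0.545 mV.
V_out = 0 + 2334 × 0.000545044 V = 1.27213 V.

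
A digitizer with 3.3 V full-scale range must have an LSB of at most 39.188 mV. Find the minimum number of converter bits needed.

7 bits

Number of steps required ≥ 3.3 V / 39.188 mV = 84.21.
Need 2^N ≥ 84.21; 2^6 = 64, 2^7 = 128.
Minimum N = 7.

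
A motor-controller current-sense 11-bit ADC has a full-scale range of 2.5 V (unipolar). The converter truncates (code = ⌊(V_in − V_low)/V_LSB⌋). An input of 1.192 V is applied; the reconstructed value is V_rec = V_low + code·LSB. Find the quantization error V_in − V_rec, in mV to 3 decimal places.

One LSB is 2.5 V / 2048 = 1.221 mV.
(1.192 − 0)/0.0012207 = 976.4864; ⌊·⌋ gives code 976.
Reconstructed: 1.1914062 V.
Error = 1.192 − 1.1914062 = 0.00059375 V = 0.594 mV.

0.594 mV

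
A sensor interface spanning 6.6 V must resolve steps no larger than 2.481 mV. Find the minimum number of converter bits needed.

Number of steps required ≥ 6.6 V / 2.481 mV = 2660.22.
Need 2^N ≥ 2660.22; 2^11 = 2048, 2^12 = 4096.
Minimum N = 12.

12 bits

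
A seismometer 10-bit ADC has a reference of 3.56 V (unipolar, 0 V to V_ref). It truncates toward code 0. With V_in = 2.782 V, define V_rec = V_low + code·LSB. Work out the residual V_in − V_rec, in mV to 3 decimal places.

One LSB is 3.56 V / 1024 = 3.477 mV.
(2.782 − 0)/0.00347656 = 800.2157; ⌊·⌋ gives code 800.
Code 800 maps back to 0 + 800×0.00347656 V = 2.78125 V.
Error = 2.782 − 2.78125 = 0.00075 V = 0.750 mV.

0.750 mV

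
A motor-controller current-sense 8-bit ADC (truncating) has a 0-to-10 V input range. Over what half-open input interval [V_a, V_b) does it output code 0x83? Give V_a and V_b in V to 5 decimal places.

[5.11719 V, 5.15625 V)

LSB = 10/2^8 = 39.062 mV.
Code 0x83 = 131 decimal.
V_a = V_low + 131·LSB = 5.11719 V; V_b = V_low + 132·LSB = 5.15625 V.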